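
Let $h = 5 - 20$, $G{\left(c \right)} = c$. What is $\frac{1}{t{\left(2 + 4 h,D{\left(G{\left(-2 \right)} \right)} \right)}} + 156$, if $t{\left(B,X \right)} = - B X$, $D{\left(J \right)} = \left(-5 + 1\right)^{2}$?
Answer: $\frac{144769}{928} \approx 156.0$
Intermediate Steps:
$h = -15$ ($h = 5 - 20 = -15$)
$D{\left(J \right)} = 16$ ($D{\left(J \right)} = \left(-4\right)^{2} = 16$)
$t{\left(B,X \right)} = - B X$
$\frac{1}{t{\left(2 + 4 h,D{\left(G{\left(-2 \right)} \right)} \right)}} + 156 = \frac{1}{\left(-1\right) \left(2 + 4 \left(-15\right)\right) 16} + 156 = \frac{1}{\left(-1\right) \left(2 - 60\right) 16} + 156 = \frac{1}{\left(-1\right) \left(-58\right) 16} + 156 = \frac{1}{928} + 156 = \frac{144769}{928}$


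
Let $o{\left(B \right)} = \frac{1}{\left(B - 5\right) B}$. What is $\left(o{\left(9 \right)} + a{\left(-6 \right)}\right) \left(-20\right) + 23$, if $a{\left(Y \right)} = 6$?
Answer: $- \frac{878}{9} \approx -97.556$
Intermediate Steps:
$o{\left(B \right)} = \frac{1}{B \left(-5 + B\right)}$ ($o{\left(B \right)} = \frac{1}{\left(-5 + B\right) B} = \frac{1}{B \left(-5 + B\right)}$)
$\left(o{\left(9 \right)} + a{\left(-6 \right)}\right) \left(-20\right) + 23 = \left(\frac{1}{9 \left(-5 + 9\right)} + 6\right) \left(-20\right) + 23 = \left(\frac{1}{9 \cdot 4} + 6\right) \left(-20\right) + 23 = \left(\frac{1}{9} \cdot \frac{1}{4} + 6\right) \left(-20\right) + 23 = \left(\frac{1}{36} + 6\right) \left(-20\right) + 23 = \frac{217}{36} \left(-20\right) + 23 = - \frac{1085}{9} + 23 = - \frac{878}{9}$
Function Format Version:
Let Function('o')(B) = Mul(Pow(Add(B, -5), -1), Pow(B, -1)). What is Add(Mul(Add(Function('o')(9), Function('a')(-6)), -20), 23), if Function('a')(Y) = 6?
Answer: Rational(-878, 9) ≈ -97.556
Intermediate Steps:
Function('o')(B) = Mul(Pow(B, -1), Pow(Add(-5, B), -1)) (Function('o')(B) = Mul(Pow(Add(-5, B), -1), Pow(B, -1)) = Mul(Pow(B, -1), Pow(Add(-5, B), -1)))
Add(Mul(Add(Function('o')(9), Function('a')(-6)), -20), 23) = Add(Mul(Add(Mul(Pow(9, -1), Pow(Add(-5, 9), -1)), 6), -20), 23) = Add(Mul(Add(Mul(Rational(1, 9), Pow(4, -1)), 6), -20), 23) = Add(Mul(Add(Mul(Rational(1, 9), Rational(1, 4)), 6), -20), 23) = Add(Mul(Add(Rational(1, 36), 6), -20), 23) = Add(Mul(Rational(217, 36), -20), 23) = Add(Rational(-1085, 9), 23) = Rational(-878, 9)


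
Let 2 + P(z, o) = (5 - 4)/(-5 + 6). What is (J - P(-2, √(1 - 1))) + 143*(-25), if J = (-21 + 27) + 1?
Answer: -3567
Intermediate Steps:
J = 7 (J = 6 + 1 = 7)
P(z, o) = -1 (P(z, o) = -2 + (5 - 4)/(-5 + 6) = -2 + 1/1 = -2 + 1*1 = -2 + 1 = -1)
(J - P(-2, √(1 - 1))) + 143*(-25) = (7 - 1*(-1)) + 143*(-25) = (7 + 1) - 3575 = 8 - 3575 = -3567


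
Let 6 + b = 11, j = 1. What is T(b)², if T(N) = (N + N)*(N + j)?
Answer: 3600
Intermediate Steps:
b = 5 (b = -6 + 11 = 5)
T(N) = 2*N*(1 + N) (T(N) = (N + N)*(N + 1) = (2*N)*(1 + N) = 2*N*(1 + N))
T(b)² = (2*5*(1 + 5))² = (2*5*6)² = 60² = 3600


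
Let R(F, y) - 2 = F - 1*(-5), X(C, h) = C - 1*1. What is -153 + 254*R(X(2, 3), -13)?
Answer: 1879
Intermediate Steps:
X(C, h) = -1 + C (X(C, h) = C - 1 = -1 + C)
R(F, y) = 7 + F (R(F, y) = 2 + (F - 1*(-5)) = 2 + (F + 5) = 2 + (5 + F) = 7 + F)
-153 + 254*R(X(2, 3), -13) = -153 + 254*(7 + (-1 + 2)) = -153 + 254*(7 + 1) = -153 + 254*8 = -153 + 2032 = 1879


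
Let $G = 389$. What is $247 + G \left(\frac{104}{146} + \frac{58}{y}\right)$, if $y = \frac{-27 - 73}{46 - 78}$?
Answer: $\frac{14132683}{1825} \approx 7743.9$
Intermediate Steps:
$y = \frac{25}{8}$ ($y = - \frac{100}{-32} = \left(-100\right) \left(- \frac{1}{32}\right) = \frac{25}{8} \approx 3.125$)
$247 + G \left(\frac{104}{146} + \frac{58}{y}\right) = 247 + 389 \left(\frac{104}{146} + \frac{58}{\frac{25}{8}}\right) = 247 + 389 \left(104 \cdot \frac{1}{146} + 58 \cdot \frac{8}{25}\right) = 247 + 389 \left(\frac{52}{73} + \frac{464}{25}\right) = 247 + 389 \cdot \frac{35172}{1825} = 247 + \frac{13681908}{1825} = \frac{14132683}{1825}$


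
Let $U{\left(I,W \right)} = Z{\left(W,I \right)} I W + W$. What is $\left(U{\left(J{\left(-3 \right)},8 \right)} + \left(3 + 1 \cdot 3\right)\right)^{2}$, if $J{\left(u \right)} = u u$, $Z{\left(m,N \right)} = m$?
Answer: $348100$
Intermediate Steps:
$J{\left(u \right)} = u^{2}$
$U{\left(I,W \right)} = W + I W^{2}$ ($U{\left(I,W \right)} = W I W + W = I W W + W = I W^{2} + W = W + I W^{2}$)
$\left(U{\left(J{\left(-3 \right)},8 \right)} + \left(3 + 1 \cdot 3\right)\right)^{2} = \left(8 \left(1 + \left(-3\right)^{2} \cdot 8\right) + \left(3 + 1 \cdot 3\right)\right)^{2} = \left(8 \left(1 + 9 \cdot 8\right) + \left(3 + 3\right)\right)^{2} = \left(8 \left(1 + 72\right) + 6\right)^{2} = \left(8 \cdot 73 + 6\right)^{2} = \left(584 + 6\right)^{2} = 590^{2} = 348100$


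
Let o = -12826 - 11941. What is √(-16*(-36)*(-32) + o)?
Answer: I*√43199 ≈ 207.84*I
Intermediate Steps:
o = -24767
√(-16*(-36)*(-32) + o) = √(-16*(-36)*(-32) - 24767) = √(576*(-32) - 24767) = √(-18432 - 24767) = √(-43199) = I*√43199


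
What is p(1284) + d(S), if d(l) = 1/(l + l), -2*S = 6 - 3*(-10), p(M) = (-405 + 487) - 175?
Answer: -3349/36 ≈ -93.028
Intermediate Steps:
p(M) = -93 (p(M) = 82 - 175 = -93)
S = -18 (S = -(6 - 3*(-10))/2 = -(6 + 30)/2 = -½*36 = -18)
d(l) = 1/(2*l)
p(1284) + d(S) = -93 + (½)/(-18) = -93 + (½)*(-1/18) = -93 - 1/36 = -3349/36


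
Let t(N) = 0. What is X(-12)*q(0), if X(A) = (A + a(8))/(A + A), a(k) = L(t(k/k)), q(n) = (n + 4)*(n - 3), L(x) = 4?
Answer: -4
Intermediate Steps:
q(n) = (-3 + n)*(4 + n) (q(n) = (4 + n)*(-3 + n) = (-3 + n)*(4 + n))
a(k) = 4
X(A) = (4 + A)/(2*A) (X(A) = (A + 4)/(A + A) = (4 + A)/((2*A)) = (4 + A)*(1/(2*A)) = (4 + A)/(2*A))
X(-12)*q(0) = ((½)*(4 - 12)/(-12))*(-12 + 0 + 0²) = ((½)*(-1/12)*(-8))*(-12 + 0 + 0) = (⅓)*(-12) = -4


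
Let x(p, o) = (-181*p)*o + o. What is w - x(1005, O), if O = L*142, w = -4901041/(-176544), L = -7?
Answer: -31921370516303/176544 ≈ -1.8081e+8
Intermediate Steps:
w = 4901041/176544 (w = -4901041*(-1/176544) = 4901041/176544 ≈ 27.761)
O = -994 (O = -7*142 = -994)
x(p, o) = o - 181*o*p (x(p, o) = -181*o*p + o = o - 181*o*p)
w - x(1005, O) = 4901041/176544 - (-994)*(1 - 181*1005) = 4901041/176544 - (-994)*(1 - 181905) = 4901041/176544 - (-994)*(-181904) = 4901041/176544 - 1*180812576 = 4901041/176544 - 180812576 = -31921370516303/176544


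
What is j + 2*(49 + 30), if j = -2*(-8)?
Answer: 174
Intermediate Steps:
j = 16
j + 2*(49 + 30) = 16 + 2*(49 + 30) = 16 + 2*79 = 16 + 158 = 174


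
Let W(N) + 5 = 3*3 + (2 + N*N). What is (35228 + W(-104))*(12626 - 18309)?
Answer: -261702150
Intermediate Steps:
W(N) = 6 + N² (W(N) = -5 + (3*3 + (2 + N*N)) = -5 + (9 + (2 + N²)) = -5 + (11 + N²) = 6 + N²)
(35228 + W(-104))*(12626 - 18309) = (35228 + (6 + (-104)²))*(12626 - 18309) = (35228 + (6 + 10816))*(-5683) = (35228 + 10822)*(-5683) = 46050*(-5683) = -261702150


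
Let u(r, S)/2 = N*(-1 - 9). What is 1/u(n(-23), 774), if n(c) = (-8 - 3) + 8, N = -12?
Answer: 1/240 ≈ 0.0041667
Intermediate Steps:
n(c) = -3 (n(c) = -11 + 8 = -3)
u(r, S) = 240 (u(r, S) = 2*(-12*(-1 - 9)) = 2*(-12*(-10)) = 2*120 = 240)
1/u(n(-23), 774) = 1/240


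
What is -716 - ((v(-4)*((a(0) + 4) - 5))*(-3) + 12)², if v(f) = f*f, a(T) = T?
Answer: -4316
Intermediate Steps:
v(f) = f²
-716 - ((v(-4)*((a(0) + 4) - 5))*(-3) + 12)² = -716 - (((-4)²*((0 + 4) - 5))*(-3) + 12)² = -716 - ((16*(4 - 5))*(-3) + 12)² = -716 - ((16*(-1))*(-3) + 12)² = -716 - (-16*(-3) + 12)² = -716 - (48 + 12)² = -716 - 1*60² = -716 - 1*3600 = -716 - 3600 = -4316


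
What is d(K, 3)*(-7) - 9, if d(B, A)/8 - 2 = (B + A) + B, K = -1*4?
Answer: 159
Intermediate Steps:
K = -4
d(B, A) = 16 + 8*A + 16*B (d(B, A) = 16 + 8*((B + A) + B) = 16 + 8*((A + B) + B) = 16 + 8*(A + 2*B) = 16 + (8*A + 16*B) = 16 + 8*A + 16*B)
d(K, 3)*(-7) - 9 = (16 + 8*3 + 16*(-4))*(-7) - 9 = (16 + 24 - 64)*(-7) - 9 = -24*(-7) - 9 = 168 - 9 = 159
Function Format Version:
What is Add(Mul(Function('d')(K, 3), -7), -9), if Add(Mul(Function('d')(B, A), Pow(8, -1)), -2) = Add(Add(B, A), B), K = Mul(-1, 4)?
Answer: 159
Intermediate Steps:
K = -4
Function('d')(B, A) = Add(16, Mul(8, A), Mul(16, B)) (Function('d')(B, A) = Add(16, Mul(8, Add(Add(B, A), B))) = Add(16, Mul(8, Add(Add(A, B), B))) = Add(16, Mul(8, Add(A, Mul(2, B)))) = Add(16, Add(Mul(8, A), Mul(16, B))) = Add(16, Mul(8, A), Mul(16, B)))
Add(Mul(Function('d')(K, 3), -7), -9) = Add(Mul(Add(16, Mul(8, 3), Mul(16, -4)), -7), -9) = Add(Mul(Add(16, 24, -64), -7), -9) = Add(Mul(-24, -7), -9) = Add(168, -9) = 159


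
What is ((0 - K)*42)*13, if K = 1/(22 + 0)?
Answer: -273/11 ≈ -24.818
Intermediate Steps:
K = 1/22 ≈ 0.045455
((0 - K)*42)*13 = ((0 - 1*1/22)*42)*13 = ((0 - 1/22)*42)*13 = -1/22*42*13 = -21/11*13 = -273/11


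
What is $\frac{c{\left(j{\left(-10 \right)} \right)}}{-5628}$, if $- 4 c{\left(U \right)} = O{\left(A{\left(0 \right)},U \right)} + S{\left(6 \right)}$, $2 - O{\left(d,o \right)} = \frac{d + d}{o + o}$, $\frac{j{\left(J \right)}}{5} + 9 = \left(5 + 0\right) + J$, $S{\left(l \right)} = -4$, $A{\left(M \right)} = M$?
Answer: $- \frac{1}{11256} \approx -8.8842 \cdot 10^{-5}$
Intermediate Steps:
$j{\left(J \right)} = -20 + 5 J$ ($j{\left(J \right)} = -45 + 5 \left(\left(5 + 0\right) + J\right) = -45 + 5 \left(5 + J\right) = -45 + \left(25 + 5 J\right) = -20 + 5 J$)
$O{\left(d,o \right)} = 2 - \frac{d}{o}$ ($O{\left(d,o \right)} = 2 - \frac{d + d}{o + o} = 2 - \frac{2 d}{2 o} = 2 - 2 d \frac{1}{2 o} = 2 - \frac{d}{o}$)
$c{\left(U \right)} = \frac{1}{2}$ ($c{\left(U \right)} = - \frac{\left(2 - \frac{0}{U}\right) - 4}{4} = - \frac{\left(2 + 0\right) - 4}{4} = - \frac{2 - 4}{4} = \left(- \frac{1}{4}\right) \left(-2\right) = \frac{1}{2}$)
$\frac{c{\left(j{\left(-10 \right)} \right)}}{-5628} = \frac{1}{2 \left(-5628\right)} = \frac{1}{2} \left(- \frac{1}{5628}\right) = - \frac{1}{11256}$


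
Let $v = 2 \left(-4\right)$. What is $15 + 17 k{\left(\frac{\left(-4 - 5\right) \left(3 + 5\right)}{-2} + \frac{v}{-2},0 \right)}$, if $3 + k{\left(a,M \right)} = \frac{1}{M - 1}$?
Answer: $-53$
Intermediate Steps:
$v = -8$
$k{\left(a,M \right)} = -3 + \frac{1}{-1 + M}$ ($k{\left(a,M \right)} = -3 + \frac{1}{M - 1} = -3 + \frac{1}{-1 + M}$)
$15 + 17 k{\left(\frac{\left(-4 - 5\right) \left(3 + 5\right)}{-2} + \frac{v}{-2},0 \right)} = 15 + 17 \frac{4 - 0}{-1 + 0} = 15 + 17 \frac{4 + 0}{-1} = 15 + 17 \left(\left(-1\right) 4\right) = 15 + 17 \left(-4\right) = 15 - 68 = -53$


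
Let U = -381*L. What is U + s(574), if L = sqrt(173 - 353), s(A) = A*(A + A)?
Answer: 658952 - 2286*I*sqrt(5) ≈ 6.5895e+5 - 5111.6*I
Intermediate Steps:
s(A) = 2*A**2 (s(A) = A*(2*A) = 2*A**2)
L = 6*I*sqrt(5) (L = sqrt(-180) = 6*I*sqrt(5) ≈ 13.416*I)
U = -2286*I*sqrt(5) ≈ -5111.6*I
U + s(574) = -2286*I*sqrt(5) + 2*574**2 = -2286*I*sqrt(5) + 2*329476 = -2286*I*sqrt(5) + 658952 = 658952 - 2286*I*sqrt(5)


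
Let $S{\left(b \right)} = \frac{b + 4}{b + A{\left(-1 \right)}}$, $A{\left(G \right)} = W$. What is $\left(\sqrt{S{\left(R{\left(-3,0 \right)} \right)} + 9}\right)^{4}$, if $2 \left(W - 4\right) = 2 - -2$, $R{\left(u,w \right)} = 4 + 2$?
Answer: $\frac{3481}{36} \approx 96.694$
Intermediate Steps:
$R{\left(u,w \right)} = 6$
$W = 6$ ($W = 4 + \frac{2 - -2}{2} = 4 + \frac{2 + 2}{2} = 4 + \frac{1}{2} \cdot 4 = 4 + 2 = 6$)
$A{\left(G \right)} = 6$
$S{\left(b \right)} = \frac{4 + b}{6 + b}$ ($S{\left(b \right)} = \frac{b + 4}{b + 6} = \frac{4 + b}{6 + b}$)
$\left(\sqrt{S{\left(R{\left(-3,0 \right)} \right)} + 9}\right)^{4} = \left(\sqrt{\frac{4 + 6}{6 + 6} + 9}\right)^{4} = \left(\sqrt{\frac{1}{12} \cdot 10 + 9}\right)^{4} = \left(\sqrt{\frac{5}{6} + 9}\right)^{4} = \left(\sqrt{\frac{59}{6}}\right)^{4} = \left(\frac{\sqrt{354}}{6}\right)^{4} = \frac{3481}{36}$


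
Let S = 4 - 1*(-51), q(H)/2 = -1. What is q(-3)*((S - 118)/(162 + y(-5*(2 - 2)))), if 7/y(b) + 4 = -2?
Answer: 756/965 ≈ 0.78342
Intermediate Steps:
q(H) = -2 (q(H) = 2*(-1) = -2)
S = 55 (S = 4 + 51 = 55)
y(b) = -7/6 (y(b) = 7/(-4 - 2) = 7/(-6) = 7*(-1/6) = -7/6)
q(-3)*((S - 118)/(162 + y(-5*(2 - 2)))) = -2*(55 - 118)/(162 - 7/6) = -(-126)/965/6 = -(-126)*6/965 = -2*(-378/965) = 756/965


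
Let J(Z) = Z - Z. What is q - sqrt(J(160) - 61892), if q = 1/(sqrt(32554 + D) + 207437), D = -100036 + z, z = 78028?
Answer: 207437/43030098423 - sqrt(10546)/43030098423 - 2*I*sqrt(15473) ≈ 4.8184e-6 - 248.78*I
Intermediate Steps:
D = -22008 (D = -100036 + 78028 = -22008)
J(Z) = 0
q = 1/(207437 + sqrt(10546)) (q = 1/(sqrt(32554 - 22008) + 207437) = 1/(sqrt(10546) + 207437) = 1/(207437 + sqrt(10546)) ≈ 4.8184e-6)
q - sqrt(J(160) - 61892) = (207437/43030098423 - sqrt(10546)/43030098423) - sqrt(0 - 61892) = (207437/43030098423 - sqrt(10546)/43030098423) - sqrt(-61892) = (207437/43030098423 - sqrt(10546)/43030098423) - 2*I*sqrt(15473) = 207437/43030098423 - sqrt(10546)/43030098423 - 2*I*sqrt(15473)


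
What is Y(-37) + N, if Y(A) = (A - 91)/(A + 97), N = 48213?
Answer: 723163/15 ≈ 48211.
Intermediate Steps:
Y(A) = (-91 + A)/(97 + A)
Y(-37) + N = (-91 - 37)/(97 - 37) + 48213 = -128/60 + 48213 = (1/60)*(-128) + 48213 = -32/15 + 48213 = 723163/15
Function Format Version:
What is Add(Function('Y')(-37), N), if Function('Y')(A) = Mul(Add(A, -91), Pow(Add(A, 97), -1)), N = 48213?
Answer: Rational(723163, 15) ≈ 48211.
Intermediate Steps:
Function('Y')(A) = Mul(Pow(Add(97, A), -1), Add(-91, A)) (Function('Y')(A) = Mul(Add(-91, A), Pow(Add(97, A), -1)) = Mul(Pow(Add(97, A), -1), Add(-91, A)))
Add(Function('Y')(-37), N) = Add(Mul(Pow(Add(97, -37), -1), Add(-91, -37)), 48213) = Add(Mul(Pow(60, -1), -128), 48213) = Add(Mul(Rational(1, 60), -128), 48213) = Add(Rational(-32, 15), 48213) = Rational(723163, 15)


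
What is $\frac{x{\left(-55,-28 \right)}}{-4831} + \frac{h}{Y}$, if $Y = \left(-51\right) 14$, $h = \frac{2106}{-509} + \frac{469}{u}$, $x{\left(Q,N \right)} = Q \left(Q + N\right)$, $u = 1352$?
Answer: $- \frac{2230419557759}{2373721280112} \approx -0.93963$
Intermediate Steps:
$x{\left(Q,N \right)} = Q \left(N + Q\right)$
$h = - \frac{2608591}{688168}$ ($h = \frac{2106}{-509} + \frac{469}{1352} = 2106 \left(- \frac{1}{509}\right) + 469 \cdot \frac{1}{1352} = - \frac{2106}{509} + \frac{469}{1352} = - \frac{2608591}{688168} \approx -3.7906$)
$Y = -714$
$\frac{x{\left(-55,-28 \right)}}{-4831} + \frac{h}{Y} = \frac{\left(-55\right) \left(-28 - 55\right)}{-4831} - \frac{2608591}{688168 \left(-714\right)} = \left(-55\right) \left(-83\right) \left(- \frac{1}{4831}\right) - - \frac{2608591}{491351952} = 4565 \left(- \frac{1}{4831}\right) + \frac{2608591}{491351952} = - \frac{4565}{4831} + \frac{2608591}{491351952} = - \frac{2230419557759}{2373721280112}$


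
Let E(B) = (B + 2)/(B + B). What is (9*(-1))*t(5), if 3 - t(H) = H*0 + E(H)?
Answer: -207/10 ≈ -20.700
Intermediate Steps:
E(B) = (2 + B)/(2*B) (E(B) = (2 + B)/((2*B)) = (2 + B)*(1/(2*B)) = (2 + B)/(2*B))
t(H) = 3 - (2 + H)/(2*H) (t(H) = 3 - (H*0 + (2 + H)/(2*H)) = 3 - (0 + (2 + H)/(2*H)) = 3 - (2 + H)/(2*H))
(9*(-1))*t(5) = (9*(-1))*(5/2 - 1/5) = -9*(5/2 - 1*1/5) = -9*(5/2 - 1/5) = -9*23/10 = -207/10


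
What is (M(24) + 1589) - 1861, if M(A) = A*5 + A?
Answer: -128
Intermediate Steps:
M(A) = 6*A (M(A) = 5*A + A = 6*A)
(M(24) + 1589) - 1861 = (6*24 + 1589) - 1861 = (144 + 1589) - 1861 = 1733 - 1861 = -128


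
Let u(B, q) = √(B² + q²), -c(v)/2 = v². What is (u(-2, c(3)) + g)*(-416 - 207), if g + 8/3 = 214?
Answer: -394982/3 - 1246*√82 ≈ -1.4294e+5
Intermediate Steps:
g = 634/3 (g = -8/3 + 214 = 634/3 ≈ 211.33)
c(v) = -2*v²
(u(-2, c(3)) + g)*(-416 - 207) = (√((-2)² + (-2*3²)²) + 634/3)*(-416 - 207) = (√(4 + (-2*9)²) + 634/3)*(-623) = (√(4 + (-18)²) + 634/3)*(-623) = (√(4 + 324) + 634/3)*(-623) = (√328 + 634/3)*(-623) = (2*√82 + 634/3)*(-623) = (634/3 + 2*√82)*(-623) = -394982/3 - 1246*√82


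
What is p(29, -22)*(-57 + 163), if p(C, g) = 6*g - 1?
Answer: -14098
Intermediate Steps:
p(C, g) = -1 + 6*g
p(29, -22)*(-57 + 163) = (-1 + 6*(-22))*(-57 + 163) = (-1 - 132)*106 = -133*106 = -14098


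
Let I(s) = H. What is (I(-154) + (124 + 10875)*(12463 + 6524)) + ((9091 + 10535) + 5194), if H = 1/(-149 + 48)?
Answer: 21095146132/101 ≈ 2.0886e+8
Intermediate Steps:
H = -1/101 (H = 1/(-101) = -1/101 ≈ -0.0099010)
I(s) = -1/101
(I(-154) + (124 + 10875)*(12463 + 6524)) + ((9091 + 10535) + 5194) = (-1/101 + (124 + 10875)*(12463 + 6524)) + ((9091 + 10535) + 5194) = (-1/101 + 10999*18987) + (19626 + 5194) = (-1/101 + 208838013) + 24820 = 21092639312/101 + 24820 = 21095146132/101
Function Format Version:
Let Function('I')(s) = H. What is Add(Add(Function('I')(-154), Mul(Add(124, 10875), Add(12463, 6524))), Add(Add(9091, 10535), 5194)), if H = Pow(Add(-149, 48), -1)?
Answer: Rational(21095146132, 101) ≈ 2.0886e+8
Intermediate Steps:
H = Rational(-1, 101) (H = Pow(-101, -1) = Rational(-1, 101) ≈ -0.0099010)
Function('I')(s) = Rational(-1, 101)
Add(Add(Function('I')(-154), Mul(Add(124, 10875), Add(12463, 6524))), Add(Add(9091, 10535), 5194)) = Add(Add(Rational(-1, 101), Mul(Add(124, 10875), Add(12463, 6524))), Add(Add(9091, 10535), 5194)) = Add(Add(Rational(-1, 101), Mul(10999, 18987)), Add(19626, 5194)) = Add(Add(Rational(-1, 101), 208838013), 24820) = Add(Rational(21092639312, 101), 24820) = Rational(21095146132, 101)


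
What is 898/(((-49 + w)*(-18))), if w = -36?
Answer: 449/765 ≈ 0.58693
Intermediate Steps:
898/(((-49 + w)*(-18))) = 898/(((-49 - 36)*(-18))) = 898/((-85*(-18))) = 898/1530 = 898*(1/1530) = 449/765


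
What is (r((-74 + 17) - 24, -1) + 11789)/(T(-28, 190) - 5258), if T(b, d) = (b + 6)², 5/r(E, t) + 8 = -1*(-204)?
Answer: -210059/85064 ≈ -2.4694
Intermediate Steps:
r(E, t) = 5/196 (r(E, t) = 5/(-8 - 1*(-204)) = 5/(-8 + 204) = 5/196)
T(b, d) = (6 + b)²
(r((-74 + 17) - 24, -1) + 11789)/(T(-28, 190) - 5258) = (5/196 + 11789)/((6 - 28)² - 5258) = 2310649/(196*((-22)² - 5258)) = 2310649/(196*(484 - 5258)) = (2310649/196)/(-4774) = (2310649/196)*(-1/4774) = -210059/85064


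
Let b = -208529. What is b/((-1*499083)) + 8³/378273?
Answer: 8792935657/20976624851 ≈ 0.41918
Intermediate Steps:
b/((-1*499083)) + 8³/378273 = -208529/((-1*499083)) + 8³/378273 = -208529/(-499083) + 512*(1/378273) = -208529*(-1/499083) + 512/378273 = 208529/499083 + 512/378273 = 8792935657/20976624851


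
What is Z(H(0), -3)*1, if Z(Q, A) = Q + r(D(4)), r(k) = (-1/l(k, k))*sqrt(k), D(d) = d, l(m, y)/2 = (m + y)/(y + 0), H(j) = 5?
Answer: 9/2 ≈ 4.5000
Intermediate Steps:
l(m, y) = 2*(m + y)/y (l(m, y) = 2*((m + y)/(y + 0)) = 2*((m + y)/y) = 2*(m + y)/y)
r(k) = -sqrt(k)/4 (r(k) = (-1/(2 + 2*k/k))*sqrt(k) = (-1/(2 + 2))*sqrt(k) = (-1/4)*sqrt(k) = (-1*1/4)*sqrt(k) = -sqrt(k)/4)
Z(Q, A) = -1/2 + Q (Z(Q, A) = Q - sqrt(4)/4 = Q - 1/4*2 = Q - 1/2 = -1/2 + Q)
Z(H(0), -3)*1 = (-1/2 + 5)*1 = (9/2)*1 = 9/2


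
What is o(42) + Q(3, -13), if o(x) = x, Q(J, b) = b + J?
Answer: 32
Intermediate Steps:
Q(J, b) = J + b
o(42) + Q(3, -13) = 42 + (3 - 13) = 42 - 10 = 32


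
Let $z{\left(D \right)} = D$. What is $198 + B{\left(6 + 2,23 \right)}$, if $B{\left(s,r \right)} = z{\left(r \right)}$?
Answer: $221$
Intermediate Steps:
$B{\left(s,r \right)} = r$
$198 + B{\left(6 + 2,23 \right)} = 198 + 23 = 221$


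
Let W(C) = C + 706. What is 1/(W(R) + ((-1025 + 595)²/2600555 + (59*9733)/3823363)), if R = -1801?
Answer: -1988573153293/2177047542710678 ≈ -0.00091343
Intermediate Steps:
W(C) = 706 + C
1/(W(R) + ((-1025 + 595)²/2600555 + (59*9733)/3823363)) = 1/((706 - 1801) + ((-1025 + 595)²/2600555 + (59*9733)/3823363)) = 1/(-1095 + ((-430)²*(1/2600555) + 574247*(1/3823363))) = 1/(-1095 + (184900*(1/2600555) + 574247/3823363)) = 1/(-1095 + (36980/520111 + 574247/3823363)) = 1/(-1095 + 440060145157/1988573153293) = 1/(-2177047542710678/1988573153293) = -1988573153293/2177047542710678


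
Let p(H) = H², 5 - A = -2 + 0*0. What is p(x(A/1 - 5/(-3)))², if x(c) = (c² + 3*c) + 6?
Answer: 863591055616/6561 ≈ 1.3162e+8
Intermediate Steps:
A = 7 (A = 5 - (-2 + 0*0) = 5 - (-2 + 0) = 5 - 1*(-2) = 5 + 2 = 7)
x(c) = 6 + c² + 3*c
p(x(A/1 - 5/(-3)))² = ((6 + (7/1 - 5/(-3))² + 3*(7/1 - 5/(-3)))²)² = ((6 + (7*1 - 5*(-⅓))² + 3*(7*1 - 5*(-⅓)))²)² = ((6 + (7 + 5/3)² + 3*(7 + 5/3))²)² = ((6 + (26/3)² + 3*(26/3))²)² = ((6 + 676/9 + 26)²)² = ((964/9)²)² = (929296/81)² = 863591055616/6561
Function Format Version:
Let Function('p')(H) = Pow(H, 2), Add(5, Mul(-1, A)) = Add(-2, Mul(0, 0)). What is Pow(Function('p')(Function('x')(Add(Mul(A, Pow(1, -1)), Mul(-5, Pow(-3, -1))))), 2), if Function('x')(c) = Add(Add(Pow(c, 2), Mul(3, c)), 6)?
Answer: Rational(863591055616, 6561) ≈ 1.3162e+8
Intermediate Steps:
A = 7 (A = Add(5, Mul(-1, Add(-2, Mul(0, 0)))) = Add(5, Mul(-1, Add(-2, 0))) = Add(5, Mul(-1, -2)) = Add(5, 2) = 7)
Function('x')(c) = Add(6, Pow(c, 2), Mul(3, c))
Pow(Function('p')(Function('x')(Add(Mul(A, Pow(1, -1)), Mul(-5, Pow(-3, -1))))), 2) = Pow(Pow(Add(6, Pow(Add(Mul(7, Pow(1, -1)), Mul(-5, Pow(-3, -1))), 2), Mul(3, Add(Mul(7, Pow(1, -1)), Mul(-5, Pow(-3, -1))))), 2), 2) = Pow(Pow(Add(6, Pow(Add(Mul(7, 1), Mul(-5, Rational(-1, 3))), 2), Mul(3, Add(Mul(7, 1), Mul(-5, Rational(-1, 3))))), 2), 2) = Pow(Pow(Add(6, Pow(Add(7, Rational(5, 3)), 2), Mul(3, Add(7, Rational(5, 3)))), 2), 2) = Pow(Pow(Add(6, Pow(Rational(26, 3), 2), Mul(3, Rational(26, 3))), 2), 2) = Pow(Pow(Add(6, Rational(676, 9), 26), 2), 2) = Pow(Pow(Rational(964, 9), 2), 2) = Pow(Rational(929296, 81), 2) = Rational(863591055616, 6561)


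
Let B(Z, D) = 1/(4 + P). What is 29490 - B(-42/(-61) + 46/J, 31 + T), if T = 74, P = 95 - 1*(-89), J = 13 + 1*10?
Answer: 5544119/188 ≈ 29490.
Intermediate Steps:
J = 23 (J = 13 + 10 = 23)
P = 184 (P = 95 + 89 = 184)
B(Z, D) = 1/188 (B(Z, D) = 1/(4 + 184) = 1/188)
29490 - B(-42/(-61) + 46/J, 31 + T) = 29490 - 1*1/188 = 29490 - 1/188 = 5544119/188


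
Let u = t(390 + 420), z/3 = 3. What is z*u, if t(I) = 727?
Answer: 6543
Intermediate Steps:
z = 9 (z = 3*3 = 9)
u = 727
z*u = 9*727 = 6543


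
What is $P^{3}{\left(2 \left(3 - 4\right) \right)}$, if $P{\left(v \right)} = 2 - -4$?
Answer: $216$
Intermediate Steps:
$P{\left(v \right)} = 6$ ($P{\left(v \right)} = 2 + 4 = 6$)
$P^{3}{\left(2 \left(3 - 4\right) \right)} = 6^{3} = 216$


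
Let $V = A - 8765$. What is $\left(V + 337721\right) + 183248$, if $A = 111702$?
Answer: $623906$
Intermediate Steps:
$V = 102937$ ($V = 111702 - 8765 = 102937$)
$\left(V + 337721\right) + 183248 = \left(102937 + 337721\right) + 183248 = 440658 + 183248 = 623906$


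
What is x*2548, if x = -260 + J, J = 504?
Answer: 621712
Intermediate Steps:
x = 244 (x = -260 + 504 = 244)
x*2548 = 244*2548 = 621712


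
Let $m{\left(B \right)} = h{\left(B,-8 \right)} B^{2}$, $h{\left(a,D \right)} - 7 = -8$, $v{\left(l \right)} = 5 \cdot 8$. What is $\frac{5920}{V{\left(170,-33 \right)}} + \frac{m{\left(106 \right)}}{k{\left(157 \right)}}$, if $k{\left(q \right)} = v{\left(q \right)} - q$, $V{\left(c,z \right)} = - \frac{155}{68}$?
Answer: $- \frac{9071588}{3627} \approx -2501.1$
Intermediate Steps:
$V{\left(c,z \right)} = - \frac{155}{68}$ ($V{\left(c,z \right)} = \left(-155\right) \frac{1}{68} = - \frac{155}{68}$)
$v{\left(l \right)} = 40$
$h{\left(a,D \right)} = -1$ ($h{\left(a,D \right)} = 7 - 8 = -1$)
$m{\left(B \right)} = - B^{2}$
$k{\left(q \right)} = 40 - q$
$\frac{5920}{V{\left(170,-33 \right)}} + \frac{m{\left(106 \right)}}{k{\left(157 \right)}} = \frac{5920}{- \frac{155}{68}} + \frac{\left(-1\right) 106^{2}}{40 - 157} = 5920 \left(- \frac{68}{155}\right) + \frac{\left(-1\right) 11236}{40 - 157} = - \frac{80512}{31} - \frac{11236}{-117} = - \frac{80512}{31} - - \frac{11236}{117} = - \frac{80512}{31} + \frac{11236}{117} = - \frac{9071588}{3627}$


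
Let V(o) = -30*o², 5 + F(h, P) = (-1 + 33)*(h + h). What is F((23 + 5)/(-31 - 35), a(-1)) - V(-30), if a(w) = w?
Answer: 889939/33 ≈ 26968.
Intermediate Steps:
F(h, P) = -5 + 64*h (F(h, P) = -5 + (-1 + 33)*(h + h) = -5 + 32*(2*h) = -5 + 64*h)
F((23 + 5)/(-31 - 35), a(-1)) - V(-30) = (-5 + 64*((23 + 5)/(-31 - 35))) - (-30)*(-30)² = (-5 + 64*(28/(-66))) - (-30)*900 = (-5 + 64*(28*(-1/66))) - 1*(-27000) = (-5 + 64*(-14/33)) + 27000 = (-5 - 896/33) + 27000 = -1061/33 + 27000 = 889939/33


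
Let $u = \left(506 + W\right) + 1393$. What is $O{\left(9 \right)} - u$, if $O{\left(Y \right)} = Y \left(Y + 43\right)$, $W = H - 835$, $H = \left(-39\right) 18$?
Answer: $106$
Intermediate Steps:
$H = -702$
$W = -1537$ ($W = -702 - 835 = -1537$)
$O{\left(Y \right)} = Y \left(43 + Y\right)$
$u = 362$ ($u = \left(506 - 1537\right) + 1393 = -1031 + 1393 = 362$)
$O{\left(9 \right)} - u = 9 \left(43 + 9\right) - 362 = 9 \cdot 52 - 362 = 468 - 362 = 106$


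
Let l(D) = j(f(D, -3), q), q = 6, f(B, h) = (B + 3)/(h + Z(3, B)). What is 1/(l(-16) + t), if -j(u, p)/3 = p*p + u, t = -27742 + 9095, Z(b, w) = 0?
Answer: -1/18768 ≈ -5.3282e-5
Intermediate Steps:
f(B, h) = (3 + B)/h (f(B, h) = (B + 3)/(h + 0) = (3 + B)/h)
t = -18647
j(u, p) = -3*u - 3*p**2 (j(u, p) = -3*(p*p + u) = -3*(p**2 + u) = -3*(u + p**2) = -3*u - 3*p**2)
l(D) = -105 + D (l(D) = -3*(3 + D)/(-3) - 3*6**2 = -(-1)*(3 + D) - 3*36 = -3*(-1 - D/3) - 108 = (3 + D) - 108 = -105 + D)
1/(l(-16) + t) = 1/((-105 - 16) - 18647) = 1/(-121 - 18647) = 1/(-18768) = -1/18768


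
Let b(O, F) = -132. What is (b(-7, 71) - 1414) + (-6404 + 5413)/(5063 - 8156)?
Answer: -4780787/3093 ≈ -1545.7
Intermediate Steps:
(b(-7, 71) - 1414) + (-6404 + 5413)/(5063 - 8156) = (-132 - 1414) + (-6404 + 5413)/(5063 - 8156) = -1546 - 991/(-3093) = -1546 - 991*(-1/3093) = -1546 + 991/3093 = -4780787/3093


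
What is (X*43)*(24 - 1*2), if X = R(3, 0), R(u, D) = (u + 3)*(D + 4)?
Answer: 22704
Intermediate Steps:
R(u, D) = (3 + u)*(4 + D)
X = 24 (X = 12 + 3*0 + 4*3 + 0*3 = 12 + 0 + 12 + 0 = 24)
(X*43)*(24 - 1*2) = (24*43)*(24 - 1*2) = 1032*(24 - 2) = 1032*22 = 22704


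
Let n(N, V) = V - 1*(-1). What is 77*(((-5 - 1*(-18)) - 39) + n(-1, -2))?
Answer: -2079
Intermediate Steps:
n(N, V) = 1 + V (n(N, V) = V + 1 = 1 + V)
77*(((-5 - 1*(-18)) - 39) + n(-1, -2)) = 77*(((-5 - 1*(-18)) - 39) + (1 - 2)) = 77*(((-5 + 18) - 39) - 1) = 77*((13 - 39) - 1) = 77*(-26 - 1) = 77*(-27) = -2079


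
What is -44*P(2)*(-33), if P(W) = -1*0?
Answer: 0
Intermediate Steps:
P(W) = 0
-44*P(2)*(-33) = -44*0*(-33) = 0*(-33) = 0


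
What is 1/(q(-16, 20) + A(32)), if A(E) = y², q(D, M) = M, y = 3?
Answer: 1/29 ≈ 0.034483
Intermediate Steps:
A(E) = 9 (A(E) = 3² = 9)
1/(q(-16, 20) + A(32)) = 1/(20 + 9) = 1/29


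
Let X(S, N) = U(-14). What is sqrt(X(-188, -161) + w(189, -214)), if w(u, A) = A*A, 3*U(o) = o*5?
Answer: sqrt(411954)/3 ≈ 213.95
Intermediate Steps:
U(o) = 5*o/3 (U(o) = (o*5)/3 = (5*o)/3 = 5*o/3)
X(S, N) = -70/3 (X(S, N) = (5/3)*(-14) = -70/3)
w(u, A) = A**2
sqrt(X(-188, -161) + w(189, -214)) = sqrt(-70/3 + (-214)**2) = sqrt(-70/3 + 45796) = sqrt(137318/3) = sqrt(411954)/3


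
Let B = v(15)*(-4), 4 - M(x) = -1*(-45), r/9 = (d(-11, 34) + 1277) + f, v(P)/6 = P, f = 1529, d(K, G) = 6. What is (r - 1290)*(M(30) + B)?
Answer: -9631218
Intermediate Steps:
v(P) = 6*P
r = 25308 (r = 9*((6 + 1277) + 1529) = 9*(1283 + 1529) = 9*2812 = 25308)
M(x) = -41 (M(x) = 4 - (-1)*(-45) = 4 - 1*45 = 4 - 45 = -41)
B = -360 (B = (6*15)*(-4) = 90*(-4) = -360)
(r - 1290)*(M(30) + B) = (25308 - 1290)*(-41 - 360) = 24018*(-401) = -9631218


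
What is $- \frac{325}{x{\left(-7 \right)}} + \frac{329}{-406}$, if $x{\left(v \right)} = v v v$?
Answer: $\frac{2729}{19894} \approx 0.13718$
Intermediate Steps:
$x{\left(v \right)} = v^{3}$ ($x{\left(v \right)} = v^{2} v = v^{3}$)
$- \frac{325}{x{\left(-7 \right)}} + \frac{329}{-406} = - \frac{325}{\left(-7\right)^{3}} + \frac{329}{-406} = - \frac{325}{-343} + 329 \left(- \frac{1}{406}\right) = \left(-325\right) \left(- \frac{1}{343}\right) - \frac{47}{58} = \frac{325}{343} - \frac{47}{58} = \frac{2729}{19894}$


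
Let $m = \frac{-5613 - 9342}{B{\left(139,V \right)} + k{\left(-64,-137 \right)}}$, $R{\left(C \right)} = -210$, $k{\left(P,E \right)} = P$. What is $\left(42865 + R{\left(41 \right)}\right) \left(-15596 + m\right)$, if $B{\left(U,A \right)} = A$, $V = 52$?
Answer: $- \frac{2448354345}{4} \approx -6.1209 \cdot 10^{8}$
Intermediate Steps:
$m = \frac{4985}{4}$ ($m = \frac{-5613 - 9342}{52 - 64} = - \frac{14955}{-12} = \left(-14955\right) \left(- \frac{1}{12}\right) = \frac{4985}{4} \approx 1246.3$)
$\left(42865 + R{\left(41 \right)}\right) \left(-15596 + m\right) = \left(42865 - 210\right) \left(-15596 + \frac{4985}{4}\right) = 42655 \left(- \frac{57399}{4}\right) = - \frac{2448354345}{4}$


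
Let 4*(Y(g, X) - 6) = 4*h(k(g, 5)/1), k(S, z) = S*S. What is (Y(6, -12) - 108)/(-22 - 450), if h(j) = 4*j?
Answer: -21/236 ≈ -0.088983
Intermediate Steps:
k(S, z) = S**2
Y(g, X) = 6 + 4*g**2 (Y(g, X) = 6 + (4*(4*(g**2/1)))/4 = 6 + (4*(4*(g**2*1)))/4 = 6 + (4*(4*g**2))/4 = 6 + (16*g**2)/4 = 6 + 4*g**2)
(Y(6, -12) - 108)/(-22 - 450) = ((6 + 4*6**2) - 108)/(-22 - 450) = ((6 + 4*36) - 108)/(-472) = ((6 + 144) - 108)*(-1/472) = (150 - 108)*(-1/472) = 42*(-1/472) = -21/236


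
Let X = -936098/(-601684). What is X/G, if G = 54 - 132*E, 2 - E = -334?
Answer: -468049/13326698916 ≈ -3.5121e-5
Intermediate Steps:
E = 336 (E = 2 - 1*(-334) = 2 + 334 = 336)
X = 468049/300842 (X = -936098*(-1/601684) = 468049/300842 ≈ 1.5558)
G = -44298 (G = 54 - 132*336 = 54 - 44352 = -44298)
X/G = (468049/300842)/(-44298) = (468049/300842)*(-1/44298) = -468049/13326698916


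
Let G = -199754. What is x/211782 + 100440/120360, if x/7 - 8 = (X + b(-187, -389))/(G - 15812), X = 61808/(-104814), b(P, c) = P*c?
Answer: 2003160990202321687/2399714308353861252 ≈ 0.83475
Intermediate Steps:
X = -30904/52407 (X = 61808*(-1/104814) = -30904/52407 ≈ -0.58969)
x = 605955891793/11297167362 (x = 56 + 7*((-30904/52407 - 187*(-389))/(-199754 - 15812)) = 56 + 7*((-30904/52407 + 72743)/(-215566)) = 56 + 7*((3812211497/52407)*(-1/215566)) = 56 + 7*(-3812211497/11297167362) = 56 - 26685480479/11297167362 = 605955891793/11297167362 ≈ 53.638)
x/211782 + 100440/120360 = (605955891793/11297167362)/211782 + 100440/120360 = (605955891793/11297167362)*(1/211782) + 100440*(1/120360) = 605955891793/2392536698259084 + 837/1003 = 2003160990202321687/2399714308353861252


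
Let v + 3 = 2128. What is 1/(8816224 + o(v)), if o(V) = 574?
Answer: 1/8816798 ≈ 1.1342e-7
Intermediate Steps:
v = 2125 (v = -3 + 2128 = 2125)
1/(8816224 + o(v)) = 1/(8816224 + 574) = 1/8816798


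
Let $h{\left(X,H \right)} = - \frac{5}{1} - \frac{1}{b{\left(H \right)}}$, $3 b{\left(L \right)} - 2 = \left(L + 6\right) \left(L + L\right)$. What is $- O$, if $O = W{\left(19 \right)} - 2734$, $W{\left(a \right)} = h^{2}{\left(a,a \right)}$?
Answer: $\frac{2455148967}{906304} \approx 2709.0$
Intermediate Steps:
$b{\left(L \right)} = \frac{2}{3} + \frac{2 L \left(6 + L\right)}{3}$ ($b{\left(L \right)} = \frac{2}{3} + \frac{\left(L + 6\right) \left(L + L\right)}{3} = \frac{2}{3} + \frac{\left(6 + L\right) 2 L}{3} = \frac{2}{3} + \frac{2 L \left(6 + L\right)}{3}$)
$h{\left(X,H \right)} = -5 - \frac{1}{\frac{2}{3} + 4 H + \frac{2 H^{2}}{3}}$ ($h{\left(X,H \right)} = - \frac{5}{1} - \frac{1}{\frac{2}{3} + 4 H + \frac{2 H^{2}}{3}} = \left(-5\right) 1 - \frac{1}{\frac{2}{3} + 4 H + \frac{2 H^{2}}{3}} = -5 - \frac{1}{\frac{2}{3} + 4 H + \frac{2 H^{2}}{3}}$)
$W{\left(a \right)} = \frac{\left(-13 - 60 a - 10 a^{2}\right)^{2}}{4 \left(1 + a^{2} + 6 a\right)^{2}}$ ($W{\left(a \right)} = \left(\frac{-13 - 60 a - 10 a^{2}}{2 \left(1 + a^{2} + 6 a\right)}\right)^{2} = \frac{\left(-13 - 60 a - 10 a^{2}\right)^{2}}{4 \left(1 + a^{2} + 6 a\right)^{2}}$)
$O = - \frac{2455148967}{906304}$ ($O = \frac{\left(13 + 10 \cdot 19^{2} + 60 \cdot 19\right)^{2}}{4 \left(1 + 19^{2} + 6 \cdot 19\right)^{2}} - 2734 = \frac{\left(13 + 10 \cdot 361 + 1140\right)^{2}}{4 \left(1 + 361 + 114\right)^{2}} - 2734 = \frac{\left(13 + 3610 + 1140\right)^{2}}{4 \cdot 226576} - 2734 = \frac{1}{4} \cdot \frac{1}{226576} \cdot 4763^{2} - 2734 = \frac{1}{4} \cdot \frac{1}{226576} \cdot 22686169 - 2734 = \frac{22686169}{906304} - 2734 = - \frac{2455148967}{906304} \approx -2709.0$)
$- O = \left(-1\right) \left(- \frac{2455148967}{906304}\right) = \frac{2455148967}{906304}$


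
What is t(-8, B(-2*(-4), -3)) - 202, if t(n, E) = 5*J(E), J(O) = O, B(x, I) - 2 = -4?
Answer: -212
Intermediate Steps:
B(x, I) = -2 (B(x, I) = 2 - 4 = -2)
t(n, E) = 5*E
t(-8, B(-2*(-4), -3)) - 202 = 5*(-2) - 202 = -10 - 202 = -212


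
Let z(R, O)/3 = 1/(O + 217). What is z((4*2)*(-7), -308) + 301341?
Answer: 27422028/91 ≈ 3.0134e+5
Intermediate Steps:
z(R, O) = 3/(217 + O) (z(R, O) = 3/(O + 217) = 3/(217 + O))
z((4*2)*(-7), -308) + 301341 = 3/(217 - 308) + 301341 = 3/(-91) + 301341 = 3*(-1/91) + 301341 = -3/91 + 301341 = 27422028/91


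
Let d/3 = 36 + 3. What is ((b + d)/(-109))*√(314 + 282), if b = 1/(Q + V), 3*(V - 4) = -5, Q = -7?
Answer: -15*√149/7 ≈ -26.157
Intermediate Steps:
V = 7/3 (V = 4 + (⅓)*(-5) = 4 - 5/3 = 7/3 ≈ 2.3333)
d = 117 (d = 3*(36 + 3) = 3*39 = 117)
b = -3/14 (b = 1/(-7 + 7/3) = 1/(-14/3) = -3/14 ≈ -0.21429)
((b + d)/(-109))*√(314 + 282) = ((-3/14 + 117)/(-109))*√(314 + 282) = ((1635/14)*(-1/109))*√596 = -15*√149/7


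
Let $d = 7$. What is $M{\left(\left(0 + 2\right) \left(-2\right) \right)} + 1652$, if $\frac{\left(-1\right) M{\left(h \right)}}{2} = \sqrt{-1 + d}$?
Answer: $1652 - 2 \sqrt{6} \approx 1647.1$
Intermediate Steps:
$M{\left(h \right)} = - 2 \sqrt{6}$ ($M{\left(h \right)} = - 2 \sqrt{-1 + 7} = - 2 \sqrt{6}$)
$M{\left(\left(0 + 2\right) \left(-2\right) \right)} + 1652 = - 2 \sqrt{6} + 1652 = 1652 - 2 \sqrt{6}$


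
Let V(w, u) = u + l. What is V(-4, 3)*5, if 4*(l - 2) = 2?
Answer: 55/2 ≈ 27.500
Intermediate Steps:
l = 5/2 (l = 2 + (¼)*2 = 2 + ½ = 5/2 ≈ 2.5000)
V(w, u) = 5/2 + u (V(w, u) = u + 5/2 = 5/2 + u)
V(-4, 3)*5 = (5/2 + 3)*5 = (11/2)*5 = 55/2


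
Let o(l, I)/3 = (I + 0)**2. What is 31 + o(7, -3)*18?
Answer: 517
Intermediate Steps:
o(l, I) = 3*I**2 (o(l, I) = 3*(I + 0)**2 = 3*I**2)
31 + o(7, -3)*18 = 31 + (3*(-3)**2)*18 = 31 + (3*9)*18 = 31 + 27*18 = 31 + 486 = 517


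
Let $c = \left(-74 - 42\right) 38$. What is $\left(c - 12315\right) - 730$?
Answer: $-17453$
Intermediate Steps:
$c = -4408$ ($c = \left(-116\right) 38 = -4408$)
$\left(c - 12315\right) - 730 = \left(-4408 - 12315\right) - 730 = -16723 - 730 = -17453$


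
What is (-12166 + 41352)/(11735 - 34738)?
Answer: -29186/23003 ≈ -1.2688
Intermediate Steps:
(-12166 + 41352)/(11735 - 34738) = 29186/(-23003) = 29186*(-1/23003) = -29186/23003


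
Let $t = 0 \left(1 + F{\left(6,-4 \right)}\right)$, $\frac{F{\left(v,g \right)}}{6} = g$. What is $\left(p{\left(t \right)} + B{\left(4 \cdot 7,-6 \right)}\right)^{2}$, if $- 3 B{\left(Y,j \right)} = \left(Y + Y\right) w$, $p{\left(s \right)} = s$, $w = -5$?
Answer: $\frac{78400}{9} \approx 8711.1$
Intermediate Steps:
$F{\left(v,g \right)} = 6 g$
$t = 0$ ($t = 0 \left(1 + 6 \left(-4\right)\right) = 0 \left(1 - 24\right) = 0 \left(-23\right) = 0$)
$B{\left(Y,j \right)} = \frac{10 Y}{3}$ ($B{\left(Y,j \right)} = - \frac{\left(Y + Y\right) \left(-5\right)}{3} = - \frac{2 Y \left(-5\right)}{3} = - \frac{\left(-10\right) Y}{3} = \frac{10 Y}{3}$)
$\left(p{\left(t \right)} + B{\left(4 \cdot 7,-6 \right)}\right)^{2} = \left(0 + \frac{10 \cdot 4 \cdot 7}{3}\right)^{2} = \left(0 + \frac{10}{3} \cdot 28\right)^{2} = \left(0 + \frac{280}{3}\right)^{2} = \left(\frac{280}{3}\right)^{2} = \frac{78400}{9}$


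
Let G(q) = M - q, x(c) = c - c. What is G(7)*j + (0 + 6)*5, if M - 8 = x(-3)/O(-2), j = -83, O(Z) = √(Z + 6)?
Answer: -53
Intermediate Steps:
O(Z) = √(6 + Z)
x(c) = 0
M = 8 (M = 8 + 0/(√(6 - 2)) = 8 + 0/(√4) = 8 + 0/2 = 8 + 0*(½) = 8 + 0 = 8)
G(q) = 8 - q
G(7)*j + (0 + 6)*5 = (8 - 1*7)*(-83) + (0 + 6)*5 = (8 - 7)*(-83) + 6*5 = 1*(-83) + 30 = -83 + 30 = -53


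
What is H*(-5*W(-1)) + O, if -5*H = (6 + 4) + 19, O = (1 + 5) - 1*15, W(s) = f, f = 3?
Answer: 78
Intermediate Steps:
W(s) = 3
O = -9 (O = 6 - 15 = -9)
H = -29/5 (H = -((6 + 4) + 19)/5 = -(10 + 19)/5 = -⅕*29 = -29/5 ≈ -5.8000)
H*(-5*W(-1)) + O = -(-29)*3 - 9 = -29/5*(-15) - 9 = 87 - 9 = 78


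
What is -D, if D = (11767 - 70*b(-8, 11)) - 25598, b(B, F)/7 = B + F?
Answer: 15301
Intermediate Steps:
b(B, F) = 7*B + 7*F (b(B, F) = 7*(B + F) = 7*B + 7*F)
D = -15301 (D = (11767 - 70*(7*(-8) + 7*11)) - 25598 = (11767 - 70*(-56 + 77)) - 25598 = (11767 - 70*21) - 25598 = (11767 - 1470) - 25598 = 10297 - 25598 = -15301)
-D = -1*(-15301) = 15301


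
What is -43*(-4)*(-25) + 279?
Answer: -4021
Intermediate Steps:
-43*(-4)*(-25) + 279 = 172*(-25) + 279 = -4300 + 279 = -4021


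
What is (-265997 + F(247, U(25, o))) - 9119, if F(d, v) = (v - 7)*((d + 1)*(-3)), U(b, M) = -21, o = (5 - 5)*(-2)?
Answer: -254284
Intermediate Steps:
o = 0 (o = 0*(-2) = 0)
F(d, v) = (-7 + v)*(-3 - 3*d) (F(d, v) = (-7 + v)*((1 + d)*(-3)) = (-7 + v)*(-3 - 3*d))
(-265997 + F(247, U(25, o))) - 9119 = (-265997 + (21 - 3*(-21) + 21*247 - 3*247*(-21))) - 9119 = (-265997 + (21 + 63 + 5187 + 15561)) - 9119 = (-265997 + 20832) - 9119 = -245165 - 9119 = -254284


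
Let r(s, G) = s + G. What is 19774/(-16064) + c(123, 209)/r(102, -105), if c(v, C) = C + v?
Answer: -2696285/24096 ≈ -111.90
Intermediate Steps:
r(s, G) = G + s
19774/(-16064) + c(123, 209)/r(102, -105) = 19774/(-16064) + (209 + 123)/(-105 + 102) = 19774*(-1/16064) + 332/(-3) = -9887/8032 + 332*(-1/3) = -9887/8032 - 332/3 = -2696285/24096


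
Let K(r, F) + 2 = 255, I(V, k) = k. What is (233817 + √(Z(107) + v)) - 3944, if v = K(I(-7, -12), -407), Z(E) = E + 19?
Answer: 229873 + √379 ≈ 2.2989e+5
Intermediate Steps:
K(r, F) = 253 (K(r, F) = -2 + 255 = 253)
Z(E) = 19 + E
v = 253
(233817 + √(Z(107) + v)) - 3944 = (233817 + √((19 + 107) + 253)) - 3944 = (233817 + √(126 + 253)) - 3944 = (233817 + √379) - 3944 = 229873 + √379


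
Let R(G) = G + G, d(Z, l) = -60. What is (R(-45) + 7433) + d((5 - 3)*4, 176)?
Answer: 7283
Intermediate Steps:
R(G) = 2*G
(R(-45) + 7433) + d((5 - 3)*4, 176) = (2*(-45) + 7433) - 60 = (-90 + 7433) - 60 = 7343 - 60 = 7283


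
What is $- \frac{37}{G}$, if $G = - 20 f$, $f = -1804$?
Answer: $- \frac{37}{36080} \approx -0.0010255$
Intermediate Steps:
$G = 36080$ ($G = \left(-20\right) \left(-1804\right) = 36080$)
$- \frac{37}{G} = - \frac{37}{36080}$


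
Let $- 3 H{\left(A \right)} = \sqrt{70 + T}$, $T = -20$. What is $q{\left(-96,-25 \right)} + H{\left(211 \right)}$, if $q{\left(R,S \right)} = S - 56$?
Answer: $-81 - \frac{5 \sqrt{2}}{3} \approx -83.357$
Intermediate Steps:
$q{\left(R,S \right)} = -56 + S$ ($q{\left(R,S \right)} = S - 56 = -56 + S$)
$H{\left(A \right)} = - \frac{5 \sqrt{2}}{3}$ ($H{\left(A \right)} = - \frac{\sqrt{70 - 20}}{3} = - \frac{\sqrt{50}}{3} = - \frac{5 \sqrt{2}}{3}$)
$q{\left(-96,-25 \right)} + H{\left(211 \right)} = \left(-56 - 25\right) - \frac{5 \sqrt{2}}{3} = -81 - \frac{5 \sqrt{2}}{3}$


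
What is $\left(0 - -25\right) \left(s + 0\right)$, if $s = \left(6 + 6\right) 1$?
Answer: $300$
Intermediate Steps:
$s = 12$ ($s = 12 \cdot 1 = 12$)
$\left(0 - -25\right) \left(s + 0\right) = \left(0 - -25\right) \left(12 + 0\right) = \left(0 + 25\right) 12 = 25 \cdot 12 = 300$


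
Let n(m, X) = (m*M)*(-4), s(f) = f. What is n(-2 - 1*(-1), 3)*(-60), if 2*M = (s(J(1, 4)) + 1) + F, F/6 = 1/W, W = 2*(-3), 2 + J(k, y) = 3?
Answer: -120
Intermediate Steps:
J(k, y) = 1 (J(k, y) = -2 + 3 = 1)
W = -6
F = -1 (F = 6/(-6) = 6*(-⅙) = -1)
M = ½ (M = ((1 + 1) - 1)/2 = (2 - 1)/2 = (½)*1 = ½ ≈ 0.50000)
n(m, X) = -2*m (n(m, X) = (m*(½))*(-4) = (m/2)*(-4) = -2*m)
n(-2 - 1*(-1), 3)*(-60) = -2*(-2 - 1*(-1))*(-60) = -2*(-2 + 1)*(-60) = -2*(-1)*(-60) = 2*(-60) = -120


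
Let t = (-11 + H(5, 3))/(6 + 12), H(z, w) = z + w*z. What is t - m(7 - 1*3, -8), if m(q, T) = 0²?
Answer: ½ ≈ 0.50000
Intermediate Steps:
m(q, T) = 0
t = ½ (t = (-11 + 5*(1 + 3))/(6 + 12) = (-11 + 5*4)/18 = (-11 + 20)/18 = (1/18)*9 = ½ ≈ 0.50000)
t - m(7 - 1*3, -8) = ½ - 1*0 = ½ + 0 = ½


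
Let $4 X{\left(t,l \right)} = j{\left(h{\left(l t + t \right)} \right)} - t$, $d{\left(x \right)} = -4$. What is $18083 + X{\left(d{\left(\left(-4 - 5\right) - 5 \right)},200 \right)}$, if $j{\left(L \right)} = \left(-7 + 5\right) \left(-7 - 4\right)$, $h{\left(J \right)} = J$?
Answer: $\frac{36179}{2} \approx 18090.0$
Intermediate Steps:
$j{\left(L \right)} = 22$ ($j{\left(L \right)} = \left(-2\right) \left(-11\right) = 22$)
$X{\left(t,l \right)} = \frac{11}{2} - \frac{t}{4}$ ($X{\left(t,l \right)} = \frac{22 - t}{4} = \frac{11}{2} - \frac{t}{4}$)
$18083 + X{\left(d{\left(\left(-4 - 5\right) - 5 \right)},200 \right)} = 18083 + \left(\frac{11}{2} - -1\right) = 18083 + \left(\frac{11}{2} + 1\right) = 18083 + \frac{13}{2} = \frac{36179}{2}$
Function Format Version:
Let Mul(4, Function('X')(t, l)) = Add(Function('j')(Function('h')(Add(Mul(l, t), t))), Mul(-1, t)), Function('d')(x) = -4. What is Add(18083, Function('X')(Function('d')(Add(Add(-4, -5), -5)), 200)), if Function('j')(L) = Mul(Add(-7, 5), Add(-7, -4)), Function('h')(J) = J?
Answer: Rational(36179, 2) ≈ 18090.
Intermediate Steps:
Function('j')(L) = 22 (Function('j')(L) = Mul(-2, -11) = 22)
Function('X')(t, l) = Add(Rational(11, 2), Mul(Rational(-1, 4), t)) (Function('X')(t, l) = Mul(Rational(1, 4), Add(22, Mul(-1, t))) = Add(Rational(11, 2), Mul(Rational(-1, 4), t)))
Add(18083, Function('X')(Function('d')(Add(Add(-4, -5), -5)), 200)) = Add(18083, Add(Rational(11, 2), Mul(Rational(-1, 4), -4))) = Add(18083, Add(Rational(11, 2), 1)) = Add(18083, Rational(13, 2)) = Rational(36179, 2)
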